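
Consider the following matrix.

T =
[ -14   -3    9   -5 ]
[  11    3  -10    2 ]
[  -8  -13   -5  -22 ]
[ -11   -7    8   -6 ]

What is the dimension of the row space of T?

Row reduce to echelon form.
R2 ← R2 + (11/14)·R1: [0, 9/14, -41/14, -27/14]
R3 ← R3 − (4/7)·R1: [0, -79/7, -71/7, -134/7]
R4 ← R4 − (11/14)·R1: [0, -65/14, 13/14, -29/14]
R3 ← R3 + (158/9)·R2: [0, 0, -554/9, -53]
R4 ← R4 + (65/9)·R2: [0, 0, -182/9, -16]
R4 ← R4 − (91/277)·R3: [0, 0, 0, 391/277]
Echelon form has 4 nonzero rows, so rank(T) = 4.
The row space has dimension equal to the rank: 4.

4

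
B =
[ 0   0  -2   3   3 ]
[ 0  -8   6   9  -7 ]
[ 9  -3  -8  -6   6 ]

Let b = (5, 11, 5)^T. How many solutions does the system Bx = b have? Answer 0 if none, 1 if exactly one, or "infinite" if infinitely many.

infinite

Row reduce the augmented matrix [B | b].
Swap R1 ↔ R3
The echelon form has 3 nonzero rows, and every pivot lies in the first 5 columns, so rank(B) = rank([B|b]) = 3.
The system is consistent.
rank = 3 < 5 unknowns, so there are infinitely many solutions.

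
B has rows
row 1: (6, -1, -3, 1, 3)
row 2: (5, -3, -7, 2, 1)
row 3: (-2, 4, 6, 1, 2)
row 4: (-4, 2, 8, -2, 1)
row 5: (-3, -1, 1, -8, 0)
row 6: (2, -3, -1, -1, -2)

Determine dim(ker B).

0

Row reduce to echelon form.
R2 ← R2 − (5/6)·R1: [0, -13/6, -9/2, 7/6, -3/2]
R3 ← R3 + (1/3)·R1: [0, 11/3, 5, 4/3, 3]
R4 ← R4 + (2/3)·R1: [0, 4/3, 6, -4/3, 3]
R5 ← R5 + (1/2)·R1: [0, -3/2, -1/2, -15/2, 3/2]
R6 ← R6 − (1/3)·R1: [0, -8/3, 0, -4/3, -3]
R3 ← R3 + (22/13)·R2: [0, 0, -34/13, 43/13, 6/13]
R4 ← R4 + (8/13)·R2: [0, 0, 42/13, -8/13, 27/13]
R5 ← R5 − (9/13)·R2: [0, 0, 34/13, -108/13, 33/13]
R6 ← R6 − (16/13)·R2: [0, 0, 72/13, -36/13, -15/13]
R4 ← R4 + (21/17)·R3: [0, 0, 0, 59/17, 45/17]
R5 ← R5 + R3: [0, 0, 0, -5, 3]
R6 ← R6 + (36/17)·R3: [0, 0, 0, 72/17, -3/17]
R5 ← R5 + (85/59)·R4: [0, 0, 0, 0, 402/59]
R6 ← R6 − (72/59)·R4: [0, 0, 0, 0, -201/59]
R6 ← R6 + (1/2)·R5: [0, 0, 0, 0, 0]
5 nonzero rows, so rank(B) = 5.
B has 5 columns; by rank–nullity, nullity = 5 − 5 = 0.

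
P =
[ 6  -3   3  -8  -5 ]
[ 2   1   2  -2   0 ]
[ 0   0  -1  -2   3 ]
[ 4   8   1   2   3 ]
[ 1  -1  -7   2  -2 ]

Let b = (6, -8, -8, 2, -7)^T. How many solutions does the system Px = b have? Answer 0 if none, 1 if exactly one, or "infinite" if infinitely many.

Row reduce the augmented matrix [P | b].
R2 ← R2 − (1/3)·R1: [0, 2, 1, 2/3, 5/3, -10]
R4 ← R4 − (2/3)·R1: [0, 10, -1, 22/3, 19/3, -2]
R5 ← R5 − (1/6)·R1: [0, -1/2, -15/2, 10/3, -7/6, -8]
R4 ← R4 − (5)·R2: [0, 0, -6, 4, -2, 48]
R5 ← R5 + (1/4)·R2: [0, 0, -29/4, 7/2, -3/4, -21/2]
R4 ← R4 − (6)·R3: [0, 0, 0, 16, -20, 96]
R5 ← R5 − (29/4)·R3: [0, 0, 0, 18, -45/2, 95/2]
R5 ← R5 − (9/8)·R4: [0, 0, 0, 0, 0, -121/2]
The echelon form has 5 nonzero rows; the last pivot sits in the augmented column, so rank(P) = 4 but rank([P|b]) = 5.
Since the ranks differ, the system is inconsistent.
It has no solutions.

0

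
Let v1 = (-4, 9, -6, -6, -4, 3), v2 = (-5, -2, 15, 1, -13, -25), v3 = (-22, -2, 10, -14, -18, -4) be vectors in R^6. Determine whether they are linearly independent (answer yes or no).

yes

Form the matrix with these vectors as rows and row reduce.
R2 ← R2 − (5/4)·R1: [0, -53/4, 45/2, 17/2, -8, -115/4]
R3 ← R3 − (11/2)·R1: [0, -103/2, 43, 19, 4, -41/2]
R3 ← R3 − (206/53)·R2: [0, 0, -2356/53, -744/53, 1860/53, 4836/53]
3 nonzero rows, so the 3 vectors span a space of dimension 3.
Since 3 = 3, the vectors are linearly independent.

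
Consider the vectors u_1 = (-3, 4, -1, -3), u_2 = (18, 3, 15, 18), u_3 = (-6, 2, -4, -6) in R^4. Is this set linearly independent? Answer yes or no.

no

Form the matrix with these vectors as rows and row reduce.
R2 ← R2 + (6)·R1: [0, 27, 9, 0]
R3 ← R3 − (2)·R1: [0, -6, -2, 0]
R3 ← R3 + (2/9)·R2: [0, 0, 0, 0]
2 nonzero rows, so the 3 vectors span a space of dimension 2.
Since 2 < 3, the vectors are linearly dependent.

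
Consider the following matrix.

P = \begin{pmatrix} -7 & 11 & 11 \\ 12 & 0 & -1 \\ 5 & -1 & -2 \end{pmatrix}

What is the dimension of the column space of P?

Row reduce to echelon form.
R2 ← R2 + (12/7)·R1: [0, 132/7, 125/7]
R3 ← R3 + (5/7)·R1: [0, 48/7, 41/7]
R3 ← R3 − (4/11)·R2: [0, 0, -7/11]
Echelon form has 3 nonzero rows, so rank(P) = 3.
The column space has dimension equal to the rank: 3.

3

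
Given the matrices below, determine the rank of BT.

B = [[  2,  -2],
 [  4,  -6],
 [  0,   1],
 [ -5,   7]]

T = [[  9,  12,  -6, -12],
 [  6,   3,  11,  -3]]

First compute BT:
[[  6,  18, -34, -18],
 [  0,  30, -90, -30],
 [  6,   3,  11,  -3],
 [ -3, -39, 107,  39]]
Now row reduce the product.
R3 ← R3 − R1: [0, -15, 45, 15]
R4 ← R4 + (1/2)·R1: [0, -30, 90, 30]
R3 ← R3 + (1/2)·R2: [0, 0, 0, 0]
R4 ← R4 + R2: [0, 0, 0, 0]
2 nonzero rows, so rank(BT) = 2.

2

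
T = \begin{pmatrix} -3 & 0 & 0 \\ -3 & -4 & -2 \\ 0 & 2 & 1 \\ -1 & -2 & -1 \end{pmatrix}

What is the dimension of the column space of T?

2

Row reduce to echelon form.
R2 ← R2 − R1: [0, -4, -2]
R4 ← R4 − (1/3)·R1: [0, -2, -1]
R3 ← R3 + (1/2)·R2: [0, 0, 0]
R4 ← R4 − (1/2)·R2: [0, 0, 0]
Echelon form has 2 nonzero rows, so rank(T) = 2.
The column space has dimension equal to the rank: 2.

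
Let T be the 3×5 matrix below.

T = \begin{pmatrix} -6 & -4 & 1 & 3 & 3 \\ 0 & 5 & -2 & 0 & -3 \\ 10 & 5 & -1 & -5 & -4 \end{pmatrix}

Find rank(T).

2

Row reduce to echelon form.
R3 ← R3 + (5/3)·R1: [0, -5/3, 2/3, 0, 1]
R3 ← R3 + (1/3)·R2: [0, 0, 0, 0, 0]
Echelon form has 2 nonzero rows, so rank(T) = 2.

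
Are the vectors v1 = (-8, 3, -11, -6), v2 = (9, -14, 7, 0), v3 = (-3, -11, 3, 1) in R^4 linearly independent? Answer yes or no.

Form the matrix with these vectors as rows and row reduce.
R2 ← R2 + (9/8)·R1: [0, -85/8, -43/8, -27/4]
R3 ← R3 − (3/8)·R1: [0, -97/8, 57/8, 13/4]
R3 ← R3 − (97/85)·R2: [0, 0, 1127/85, 931/85]
3 nonzero rows, so the 3 vectors span a space of dimension 3.
Since 3 = 3, the vectors are linearly independent.

yes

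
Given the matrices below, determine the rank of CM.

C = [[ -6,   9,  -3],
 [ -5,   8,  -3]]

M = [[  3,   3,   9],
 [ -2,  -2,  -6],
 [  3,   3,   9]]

1

First compute CM:
[[-45, -45, -135],
 [-40, -40, -120]]
Now row reduce the product.
R2 ← R2 − (8/9)·R1: [0, 0, 0]
1 nonzero row, so rank(CM) = 1.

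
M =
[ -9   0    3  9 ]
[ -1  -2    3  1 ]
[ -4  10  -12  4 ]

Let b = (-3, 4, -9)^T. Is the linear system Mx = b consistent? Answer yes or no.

Row reduce the augmented matrix [M | b].
R2 ← R2 − (1/9)·R1: [0, -2, 8/3, 0, 13/3]
R3 ← R3 − (4/9)·R1: [0, 10, -40/3, 0, -23/3]
R3 ← R3 + (5)·R2: [0, 0, 0, 0, 14]
The echelon form has 3 nonzero rows; the last pivot sits in the augmented column, so rank(M) = 2 but rank([M|b]) = 3.
Since the ranks differ, the system is inconsistent.

no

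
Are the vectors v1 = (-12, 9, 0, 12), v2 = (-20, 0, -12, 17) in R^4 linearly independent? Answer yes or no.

yes

Form the matrix with these vectors as rows and row reduce.
R2 ← R2 − (5/3)·R1: [0, -15, -12, -3]
2 nonzero rows, so the 2 vectors span a space of dimension 2.
Since 2 = 2, the vectors are linearly independent.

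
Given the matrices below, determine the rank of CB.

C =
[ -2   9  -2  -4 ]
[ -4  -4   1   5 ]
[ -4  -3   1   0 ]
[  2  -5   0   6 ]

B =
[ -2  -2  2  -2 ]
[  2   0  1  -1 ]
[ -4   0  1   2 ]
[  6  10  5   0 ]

4

First compute CB:
[[  6, -36, -17,  -9],
 [ 26,  58,  14,  14],
 [ -2,   8, -10,  13],
 [ 22,  56,  29,   1]]
Now row reduce the product.
R2 ← R2 − (13/3)·R1: [0, 214, 263/3, 53]
R3 ← R3 + (1/3)·R1: [0, -4, -47/3, 10]
R4 ← R4 − (11/3)·R1: [0, 188, 274/3, 34]
R3 ← R3 + (2/107)·R2: [0, 0, -1501/107, 1176/107]
R4 ← R4 − (94/107)·R2: [0, 0, 1532/107, -1344/107]
R4 ← R4 + (1532/1501)·R3: [0, 0, 0, -2016/1501]
4 nonzero rows, so rank(CB) = 4.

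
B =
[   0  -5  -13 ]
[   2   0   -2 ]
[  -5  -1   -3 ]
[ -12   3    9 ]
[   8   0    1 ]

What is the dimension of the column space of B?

3

Row reduce to echelon form.
Swap R1 ↔ R2
R3 ← R3 + (5/2)·R1: [0, -1, -8]
R4 ← R4 + (6)·R1: [0, 3, -3]
R5 ← R5 − (4)·R1: [0, 0, 9]
R3 ← R3 − (1/5)·R2: [0, 0, -27/5]
R4 ← R4 + (3/5)·R2: [0, 0, -54/5]
R4 ← R4 − (2)·R3: [0, 0, 0]
R5 ← R5 + (5/3)·R3: [0, 0, 0]
Echelon form has 3 nonzero rows, so rank(B) = 3.
The column space has dimension equal to the rank: 3.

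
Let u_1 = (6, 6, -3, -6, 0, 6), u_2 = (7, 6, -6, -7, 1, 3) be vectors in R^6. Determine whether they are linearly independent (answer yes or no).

yes

Form the matrix with these vectors as rows and row reduce.
R2 ← R2 − (7/6)·R1: [0, -1, -5/2, 0, 1, -4]
2 nonzero rows, so the 2 vectors span a space of dimension 2.
Since 2 = 2, the vectors are linearly independent.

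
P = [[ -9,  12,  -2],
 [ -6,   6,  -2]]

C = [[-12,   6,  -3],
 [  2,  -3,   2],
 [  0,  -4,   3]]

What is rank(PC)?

First compute PC:
[[132, -82,  45],
 [ 84, -46,  24]]
Now row reduce the product.
R2 ← R2 − (7/11)·R1: [0, 68/11, -51/11]
2 nonzero rows, so rank(PC) = 2.

2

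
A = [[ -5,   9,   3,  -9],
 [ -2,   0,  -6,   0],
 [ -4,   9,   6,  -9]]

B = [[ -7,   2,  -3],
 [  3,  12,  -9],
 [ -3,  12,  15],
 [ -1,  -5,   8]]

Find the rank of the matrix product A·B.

First compute AB:
[[ 62, 179, -93],
 [ 32, -76, -84],
 [ 46, 217, -51]]
Now row reduce the product.
R2 ← R2 − (16/31)·R1: [0, -5220/31, -36]
R3 ← R3 − (23/31)·R1: [0, 2610/31, 18]
R3 ← R3 + (1/2)·R2: [0, 0, 0]
2 nonzero rows, so rank(AB) = 2.

2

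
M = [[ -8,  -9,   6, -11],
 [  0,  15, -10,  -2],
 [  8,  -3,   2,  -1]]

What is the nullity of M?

1

Row reduce to echelon form.
R3 ← R3 + R1: [0, -12, 8, -12]
R3 ← R3 + (4/5)·R2: [0, 0, 0, -68/5]
3 nonzero rows, so rank(M) = 3.
M has 4 columns; by rank–nullity, nullity = 4 − 3 = 1.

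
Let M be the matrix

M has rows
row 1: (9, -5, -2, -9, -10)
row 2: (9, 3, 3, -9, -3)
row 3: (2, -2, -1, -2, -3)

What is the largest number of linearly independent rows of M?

Row reduce to echelon form.
R2 ← R2 − R1: [0, 8, 5, 0, 7]
R3 ← R3 − (2/9)·R1: [0, -8/9, -5/9, 0, -7/9]
R3 ← R3 + (1/9)·R2: [0, 0, 0, 0, 0]
Echelon form has 2 nonzero rows, so rank(M) = 2.
The rank gives the maximum number of linearly independent rows: 2.

2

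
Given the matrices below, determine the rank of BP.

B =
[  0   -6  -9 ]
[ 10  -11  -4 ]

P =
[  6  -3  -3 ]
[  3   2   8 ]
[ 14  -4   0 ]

First compute BP:
[[-144,  24, -48],
 [-29, -36, -118]]
Now row reduce the product.
R2 ← R2 − (29/144)·R1: [0, -245/6, -325/3]
2 nonzero rows, so rank(BP) = 2.

2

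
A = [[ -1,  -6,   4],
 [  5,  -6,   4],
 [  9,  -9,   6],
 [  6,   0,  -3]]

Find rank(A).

3

Row reduce to echelon form.
R2 ← R2 + (5)·R1: [0, -36, 24]
R3 ← R3 + (9)·R1: [0, -63, 42]
R4 ← R4 + (6)·R1: [0, -36, 21]
R3 ← R3 − (7/4)·R2: [0, 0, 0]
R4 ← R4 − R2: [0, 0, -3]
Swap R3 ↔ R4
Echelon form has 3 nonzero rows, so rank(A) = 3.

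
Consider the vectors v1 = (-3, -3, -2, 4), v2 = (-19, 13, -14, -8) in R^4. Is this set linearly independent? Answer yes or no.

yes

Form the matrix with these vectors as rows and row reduce.
R2 ← R2 − (19/3)·R1: [0, 32, -4/3, -100/3]
2 nonzero rows, so the 2 vectors span a space of dimension 2.
Since 2 = 2, the vectors are linearly independent.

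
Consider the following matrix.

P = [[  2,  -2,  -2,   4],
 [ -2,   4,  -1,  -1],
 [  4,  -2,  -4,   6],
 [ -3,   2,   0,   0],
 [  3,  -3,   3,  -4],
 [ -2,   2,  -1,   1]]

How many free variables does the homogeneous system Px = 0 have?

1

Row reduce to echelon form.
R2 ← R2 + R1: [0, 2, -3, 3]
R3 ← R3 − (2)·R1: [0, 2, 0, -2]
R4 ← R4 + (3/2)·R1: [0, -1, -3, 6]
R5 ← R5 − (3/2)·R1: [0, 0, 6, -10]
R6 ← R6 + R1: [0, 0, -3, 5]
R3 ← R3 − R2: [0, 0, 3, -5]
R4 ← R4 + (1/2)·R2: [0, 0, -9/2, 15/2]
R4 ← R4 + (3/2)·R3: [0, 0, 0, 0]
R5 ← R5 − (2)·R3: [0, 0, 0, 0]
R6 ← R6 + R3: [0, 0, 0, 0]
3 nonzero rows, so rank(P) = 3.
P has 4 columns; by rank–nullity, nullity = 4 − 3 = 1.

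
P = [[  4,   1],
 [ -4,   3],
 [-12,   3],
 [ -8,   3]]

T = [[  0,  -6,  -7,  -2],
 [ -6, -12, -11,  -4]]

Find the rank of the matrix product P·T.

First compute PT:
[[ -6, -36, -39, -12],
 [-18, -12,  -5,  -4],
 [-18,  36,  51,  12],
 [-18,  12,  23,   4]]
Now row reduce the product.
R2 ← R2 − (3)·R1: [0, 96, 112, 32]
R3 ← R3 − (3)·R1: [0, 144, 168, 48]
R4 ← R4 − (3)·R1: [0, 120, 140, 40]
R3 ← R3 − (3/2)·R2: [0, 0, 0, 0]
R4 ← R4 − (5/4)·R2: [0, 0, 0, 0]
2 nonzero rows, so rank(PT) = 2.

2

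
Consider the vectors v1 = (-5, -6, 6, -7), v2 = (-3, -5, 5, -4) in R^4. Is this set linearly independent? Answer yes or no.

yes

Form the matrix with these vectors as rows and row reduce.
R2 ← R2 − (3/5)·R1: [0, -7/5, 7/5, 1/5]
2 nonzero rows, so the 2 vectors span a space of dimension 2.
Since 2 = 2, the vectors are linearly independent.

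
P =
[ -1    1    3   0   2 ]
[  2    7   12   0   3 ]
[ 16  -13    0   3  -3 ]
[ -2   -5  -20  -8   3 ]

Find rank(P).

Row reduce to echelon form.
R2 ← R2 + (2)·R1: [0, 9, 18, 0, 7]
R3 ← R3 + (16)·R1: [0, 3, 48, 3, 29]
R4 ← R4 − (2)·R1: [0, -7, -26, -8, -1]
R3 ← R3 − (1/3)·R2: [0, 0, 42, 3, 80/3]
R4 ← R4 + (7/9)·R2: [0, 0, -12, -8, 40/9]
R4 ← R4 + (2/7)·R3: [0, 0, 0, -50/7, 760/63]
Echelon form has 4 nonzero rows, so rank(P) = 4.

4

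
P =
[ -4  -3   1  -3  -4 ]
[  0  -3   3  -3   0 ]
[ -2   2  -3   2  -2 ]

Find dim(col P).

2

Row reduce to echelon form.
R3 ← R3 − (1/2)·R1: [0, 7/2, -7/2, 7/2, 0]
R3 ← R3 + (7/6)·R2: [0, 0, 0, 0, 0]
Echelon form has 2 nonzero rows, so rank(P) = 2.
The column space has dimension equal to the rank: 2.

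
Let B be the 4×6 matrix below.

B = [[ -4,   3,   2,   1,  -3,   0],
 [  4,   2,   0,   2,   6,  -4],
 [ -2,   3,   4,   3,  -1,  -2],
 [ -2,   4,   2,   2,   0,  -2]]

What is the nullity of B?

3

Row reduce to echelon form.
R2 ← R2 + R1: [0, 5, 2, 3, 3, -4]
R3 ← R3 − (1/2)·R1: [0, 3/2, 3, 5/2, 1/2, -2]
R4 ← R4 − (1/2)·R1: [0, 5/2, 1, 3/2, 3/2, -2]
R3 ← R3 − (3/10)·R2: [0, 0, 12/5, 8/5, -2/5, -4/5]
R4 ← R4 − (1/2)·R2: [0, 0, 0, 0, 0, 0]
3 nonzero rows, so rank(B) = 3.
B has 6 columns; by rank–nullity, nullity = 6 − 3 = 3.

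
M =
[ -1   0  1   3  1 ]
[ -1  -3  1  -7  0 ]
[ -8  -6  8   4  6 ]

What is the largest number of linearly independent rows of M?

2

Row reduce to echelon form.
R2 ← R2 − R1: [0, -3, 0, -10, -1]
R3 ← R3 − (8)·R1: [0, -6, 0, -20, -2]
R3 ← R3 − (2)·R2: [0, 0, 0, 0, 0]
Echelon form has 2 nonzero rows, so rank(M) = 2.
The rank gives the maximum number of linearly independent rows: 2.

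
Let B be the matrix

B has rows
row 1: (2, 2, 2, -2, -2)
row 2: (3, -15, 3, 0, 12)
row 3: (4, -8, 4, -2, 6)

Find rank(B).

Row reduce to echelon form.
R2 ← R2 − (3/2)·R1: [0, -18, 0, 3, 15]
R3 ← R3 − (2)·R1: [0, -12, 0, 2, 10]
R3 ← R3 − (2/3)·R2: [0, 0, 0, 0, 0]
Echelon form has 2 nonzero rows, so rank(B) = 2.

2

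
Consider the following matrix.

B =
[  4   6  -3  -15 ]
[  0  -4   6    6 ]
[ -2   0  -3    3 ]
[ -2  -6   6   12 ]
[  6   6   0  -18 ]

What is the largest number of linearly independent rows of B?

Row reduce to echelon form.
R3 ← R3 + (1/2)·R1: [0, 3, -9/2, -9/2]
R4 ← R4 + (1/2)·R1: [0, -3, 9/2, 9/2]
R5 ← R5 − (3/2)·R1: [0, -3, 9/2, 9/2]
R3 ← R3 + (3/4)·R2: [0, 0, 0, 0]
R4 ← R4 − (3/4)·R2: [0, 0, 0, 0]
R5 ← R5 − (3/4)·R2: [0, 0, 0, 0]
Echelon form has 2 nonzero rows, so rank(B) = 2.
The rank gives the maximum number of linearly independent rows: 2.

2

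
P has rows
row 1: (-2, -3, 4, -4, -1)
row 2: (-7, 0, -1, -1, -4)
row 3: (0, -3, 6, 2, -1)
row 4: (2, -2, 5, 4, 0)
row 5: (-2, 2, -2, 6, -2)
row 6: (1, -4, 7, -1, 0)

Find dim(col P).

Row reduce to echelon form.
R2 ← R2 − (7/2)·R1: [0, 21/2, -15, 13, -1/2]
R4 ← R4 + R1: [0, -5, 9, 0, -1]
R5 ← R5 − R1: [0, 5, -6, 10, -1]
R6 ← R6 + (1/2)·R1: [0, -11/2, 9, -3, -1/2]
R3 ← R3 + (2/7)·R2: [0, 0, 12/7, 40/7, -8/7]
R4 ← R4 + (10/21)·R2: [0, 0, 13/7, 130/21, -26/21]
R5 ← R5 − (10/21)·R2: [0, 0, 8/7, 80/21, -16/21]
R6 ← R6 + (11/21)·R2: [0, 0, 8/7, 80/21, -16/21]
R4 ← R4 − (13/12)·R3: [0, 0, 0, 0, 0]
R5 ← R5 − (2/3)·R3: [0, 0, 0, 0, 0]
R6 ← R6 − (2/3)·R3: [0, 0, 0, 0, 0]
Echelon form has 3 nonzero rows, so rank(P) = 3.
The column space has dimension equal to the rank: 3.

3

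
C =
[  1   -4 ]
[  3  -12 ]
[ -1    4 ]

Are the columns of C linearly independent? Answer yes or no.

Row reduce C to echelon form.
R2 ← R2 − (3)·R1: [0, 0]
R3 ← R3 + R1: [0, 0]
1 pivot among 2 columns.
Only 1 < 2 pivot columns, so the columns are linearly dependent.

no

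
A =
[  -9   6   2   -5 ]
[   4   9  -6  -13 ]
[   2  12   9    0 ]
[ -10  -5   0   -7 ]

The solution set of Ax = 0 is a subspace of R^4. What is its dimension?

0

Row reduce to echelon form.
R2 ← R2 + (4/9)·R1: [0, 35/3, -46/9, -137/9]
R3 ← R3 + (2/9)·R1: [0, 40/3, 85/9, -10/9]
R4 ← R4 − (10/9)·R1: [0, -35/3, -20/9, -13/9]
R3 ← R3 − (8/7)·R2: [0, 0, 107/7, 114/7]
R4 ← R4 + R2: [0, 0, -22/3, -50/3]
R4 ← R4 + (154/321)·R3: [0, 0, 0, -2842/321]
4 nonzero rows, so rank(A) = 4.
A has 4 columns; by rank–nullity, nullity = 4 − 4 = 0.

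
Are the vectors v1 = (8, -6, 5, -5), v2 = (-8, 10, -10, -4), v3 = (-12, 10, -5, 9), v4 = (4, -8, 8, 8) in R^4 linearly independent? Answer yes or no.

Form the matrix with these vectors as rows and row reduce.
R2 ← R2 + R1: [0, 4, -5, -9]
R3 ← R3 + (3/2)·R1: [0, 1, 5/2, 3/2]
R4 ← R4 − (1/2)·R1: [0, -5, 11/2, 21/2]
R3 ← R3 − (1/4)·R2: [0, 0, 15/4, 15/4]
R4 ← R4 + (5/4)·R2: [0, 0, -3/4, -3/4]
R4 ← R4 + (1/5)·R3: [0, 0, 0, 0]
3 nonzero rows, so the 4 vectors span a space of dimension 3.
Since 3 < 4, the vectors are linearly dependent.

no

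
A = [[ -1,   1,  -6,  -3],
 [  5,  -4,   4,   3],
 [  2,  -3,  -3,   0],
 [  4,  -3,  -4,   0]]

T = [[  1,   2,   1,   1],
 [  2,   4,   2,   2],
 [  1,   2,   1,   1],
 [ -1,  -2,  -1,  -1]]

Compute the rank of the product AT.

1

First compute AT:
[[ -2,  -4,  -2,  -2],
 [ -2,  -4,  -2,  -2],
 [ -7, -14,  -7,  -7],
 [ -6, -12,  -6,  -6]]
Now row reduce the product.
R2 ← R2 − R1: [0, 0, 0, 0]
R3 ← R3 − (7/2)·R1: [0, 0, 0, 0]
R4 ← R4 − (3)·R1: [0, 0, 0, 0]
1 nonzero row, so rank(AT) = 1.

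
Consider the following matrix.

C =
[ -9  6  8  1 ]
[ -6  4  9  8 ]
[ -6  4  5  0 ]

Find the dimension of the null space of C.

Row reduce to echelon form.
R2 ← R2 − (2/3)·R1: [0, 0, 11/3, 22/3]
R3 ← R3 − (2/3)·R1: [0, 0, -1/3, -2/3]
R3 ← R3 + (1/11)·R2: [0, 0, 0, 0]
2 nonzero rows, so rank(C) = 2.
C has 4 columns; by rank–nullity, nullity = 4 − 2 = 2.

2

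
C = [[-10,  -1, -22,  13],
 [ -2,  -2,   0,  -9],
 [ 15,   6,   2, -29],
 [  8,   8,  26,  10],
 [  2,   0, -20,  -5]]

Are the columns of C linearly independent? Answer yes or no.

yes

Row reduce C to echelon form.
R2 ← R2 − (1/5)·R1: [0, -9/5, 22/5, -58/5]
R3 ← R3 + (3/2)·R1: [0, 9/2, -31, -19/2]
R4 ← R4 + (4/5)·R1: [0, 36/5, 42/5, 102/5]
R5 ← R5 + (1/5)·R1: [0, -1/5, -122/5, -12/5]
R3 ← R3 + (5/2)·R2: [0, 0, -20, -77/2]
R4 ← R4 + (4)·R2: [0, 0, 26, -26]
R5 ← R5 − (1/9)·R2: [0, 0, -224/9, -10/9]
R4 ← R4 + (13/10)·R3: [0, 0, 0, -1521/20]
R5 ← R5 − (56/45)·R3: [0, 0, 0, 234/5]
R5 ← R5 + (8/13)·R4: [0, 0, 0, 0]
4 pivots among 4 columns.
Every column is a pivot column, so the columns are linearly independent.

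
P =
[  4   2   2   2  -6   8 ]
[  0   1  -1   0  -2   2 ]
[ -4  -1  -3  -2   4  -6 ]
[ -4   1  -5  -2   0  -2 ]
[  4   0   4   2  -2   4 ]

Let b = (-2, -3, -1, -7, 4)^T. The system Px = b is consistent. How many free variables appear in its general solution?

4

Row reduce the augmented matrix [P | b].
R3 ← R3 + R1: [0, 1, -1, 0, -2, 2, -3]
R4 ← R4 + R1: [0, 3, -3, 0, -6, 6, -9]
R5 ← R5 − R1: [0, -2, 2, 0, 4, -4, 6]
R3 ← R3 − R2: [0, 0, 0, 0, 0, 0, 0]
R4 ← R4 − (3)·R2: [0, 0, 0, 0, 0, 0, 0]
R5 ← R5 + (2)·R2: [0, 0, 0, 0, 0, 0, 0]
The echelon form has 2 nonzero rows, and every pivot lies in the first 6 columns, so rank(P) = rank([P|b]) = 2.
The system is consistent.
Free variables = (unknowns) − (rank) = 6 − 2 = 4.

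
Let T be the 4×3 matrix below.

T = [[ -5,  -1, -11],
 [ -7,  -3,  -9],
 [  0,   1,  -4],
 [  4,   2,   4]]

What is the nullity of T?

1

Row reduce to echelon form.
R2 ← R2 − (7/5)·R1: [0, -8/5, 32/5]
R4 ← R4 + (4/5)·R1: [0, 6/5, -24/5]
R3 ← R3 + (5/8)·R2: [0, 0, 0]
R4 ← R4 + (3/4)·R2: [0, 0, 0]
2 nonzero rows, so rank(T) = 2.
T has 3 columns; by rank–nullity, nullity = 3 − 2 = 1.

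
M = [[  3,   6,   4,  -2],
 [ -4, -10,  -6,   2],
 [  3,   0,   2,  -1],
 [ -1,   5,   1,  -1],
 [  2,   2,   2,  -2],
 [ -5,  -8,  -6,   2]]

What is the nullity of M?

Row reduce to echelon form.
R2 ← R2 + (4/3)·R1: [0, -2, -2/3, -2/3]
R3 ← R3 − R1: [0, -6, -2, 1]
R4 ← R4 + (1/3)·R1: [0, 7, 7/3, -5/3]
R5 ← R5 − (2/3)·R1: [0, -2, -2/3, -2/3]
R6 ← R6 + (5/3)·R1: [0, 2, 2/3, -4/3]
R3 ← R3 − (3)·R2: [0, 0, 0, 3]
R4 ← R4 + (7/2)·R2: [0, 0, 0, -4]
R5 ← R5 − R2: [0, 0, 0, 0]
R6 ← R6 + R2: [0, 0, 0, -2]
R4 ← R4 + (4/3)·R3: [0, 0, 0, 0]
R6 ← R6 + (2/3)·R3: [0, 0, 0, 0]
3 nonzero rows, so rank(M) = 3.
M has 4 columns; by rank–nullity, nullity = 4 − 3 = 1.

1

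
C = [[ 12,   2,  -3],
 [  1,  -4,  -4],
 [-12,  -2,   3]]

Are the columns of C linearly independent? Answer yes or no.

no

Row reduce C to echelon form.
R2 ← R2 − (1/12)·R1: [0, -25/6, -15/4]
R3 ← R3 + R1: [0, 0, 0]
2 pivots among 3 columns.
Only 2 < 3 pivot columns, so the columns are linearly dependent.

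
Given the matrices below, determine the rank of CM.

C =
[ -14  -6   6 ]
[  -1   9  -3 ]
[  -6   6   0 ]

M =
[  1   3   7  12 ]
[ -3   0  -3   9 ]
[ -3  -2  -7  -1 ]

First compute CM:
[[-14, -54, -122, -228],
 [-19,   3, -13,  72],
 [-24, -18, -60, -18]]
Now row reduce the product.
R2 ← R2 − (19/14)·R1: [0, 534/7, 1068/7, 2670/7]
R3 ← R3 − (12/7)·R1: [0, 522/7, 1044/7, 2610/7]
R3 ← R3 − (87/89)·R2: [0, 0, 0, 0]
2 nonzero rows, so rank(CM) = 2.

2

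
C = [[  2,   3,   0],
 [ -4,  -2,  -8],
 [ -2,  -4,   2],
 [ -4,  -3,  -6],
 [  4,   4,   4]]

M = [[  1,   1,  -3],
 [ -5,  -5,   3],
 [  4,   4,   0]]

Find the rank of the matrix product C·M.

First compute CM:
[[-13, -13,   3],
 [-26, -26,   6],
 [ 26,  26,  -6],
 [-13, -13,   3],
 [  0,   0,   0]]
Now row reduce the product.
R2 ← R2 − (2)·R1: [0, 0, 0]
R3 ← R3 + (2)·R1: [0, 0, 0]
R4 ← R4 − R1: [0, 0, 0]
1 nonzero row, so rank(CM) = 1.

1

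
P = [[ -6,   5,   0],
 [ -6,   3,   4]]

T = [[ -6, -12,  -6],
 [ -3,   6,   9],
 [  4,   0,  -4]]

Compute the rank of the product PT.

First compute PT:
[[ 21, 102,  81],
 [ 43,  90,  47]]
Now row reduce the product.
R2 ← R2 − (43/21)·R1: [0, -832/7, -832/7]
2 nonzero rows, so rank(PT) = 2.

2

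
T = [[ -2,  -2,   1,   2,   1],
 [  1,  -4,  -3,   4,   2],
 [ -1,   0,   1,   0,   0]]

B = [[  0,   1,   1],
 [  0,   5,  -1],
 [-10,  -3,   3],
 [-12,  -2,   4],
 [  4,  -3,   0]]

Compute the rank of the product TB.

2

First compute TB:
[[-30, -22,  11],
 [-10, -24,  12],
 [-10,  -4,   2]]
Now row reduce the product.
R2 ← R2 − (1/3)·R1: [0, -50/3, 25/3]
R3 ← R3 − (1/3)·R1: [0, 10/3, -5/3]
R3 ← R3 + (1/5)·R2: [0, 0, 0]
2 nonzero rows, so rank(TB) = 2.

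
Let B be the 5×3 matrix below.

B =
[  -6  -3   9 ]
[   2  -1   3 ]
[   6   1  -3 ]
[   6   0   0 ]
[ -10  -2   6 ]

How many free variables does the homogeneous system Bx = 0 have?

Row reduce to echelon form.
R2 ← R2 + (1/3)·R1: [0, -2, 6]
R3 ← R3 + R1: [0, -2, 6]
R4 ← R4 + R1: [0, -3, 9]
R5 ← R5 − (5/3)·R1: [0, 3, -9]
R3 ← R3 − R2: [0, 0, 0]
R4 ← R4 − (3/2)·R2: [0, 0, 0]
R5 ← R5 + (3/2)·R2: [0, 0, 0]
2 nonzero rows, so rank(B) = 2.
B has 3 columns; by rank–nullity, nullity = 3 − 2 = 1.

1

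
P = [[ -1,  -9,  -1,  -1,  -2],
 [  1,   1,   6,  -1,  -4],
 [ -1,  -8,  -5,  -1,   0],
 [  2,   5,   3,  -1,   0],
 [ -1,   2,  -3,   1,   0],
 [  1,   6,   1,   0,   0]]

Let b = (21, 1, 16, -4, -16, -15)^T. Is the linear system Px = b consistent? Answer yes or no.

yes

Row reduce the augmented matrix [P | b].
R2 ← R2 + R1: [0, -8, 5, -2, -6, 22]
R3 ← R3 − R1: [0, 1, -4, 0, 2, -5]
R4 ← R4 + (2)·R1: [0, -13, 1, -3, -4, 38]
R5 ← R5 − R1: [0, 11, -2, 2, 2, -37]
R6 ← R6 + R1: [0, -3, 0, -1, -2, 6]
R3 ← R3 + (1/8)·R2: [0, 0, -27/8, -1/4, 5/4, -9/4]
R4 ← R4 − (13/8)·R2: [0, 0, -57/8, 1/4, 23/4, 9/4]
R5 ← R5 + (11/8)·R2: [0, 0, 39/8, -3/4, -25/4, -27/4]
R6 ← R6 − (3/8)·R2: [0, 0, -15/8, -1/4, 1/4, -9/4]
R4 ← R4 − (19/9)·R3: [0, 0, 0, 7/9, 28/9, 7]
R5 ← R5 + (13/9)·R3: [0, 0, 0, -10/9, -40/9, -10]
R6 ← R6 − (5/9)·R3: [0, 0, 0, -1/9, -4/9, -1]
R5 ← R5 + (10/7)·R4: [0, 0, 0, 0, 0, 0]
R6 ← R6 + (1/7)·R4: [0, 0, 0, 0, 0, 0]
The echelon form has 4 nonzero rows, and every pivot lies in the first 5 columns, so rank(P) = rank([P|b]) = 4.
The system is consistent.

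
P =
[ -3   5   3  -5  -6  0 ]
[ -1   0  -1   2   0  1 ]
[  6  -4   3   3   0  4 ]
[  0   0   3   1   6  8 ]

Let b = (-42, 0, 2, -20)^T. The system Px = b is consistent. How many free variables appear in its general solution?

2

Row reduce the augmented matrix [P | b].
R2 ← R2 − (1/3)·R1: [0, -5/3, -2, 11/3, 2, 1, 14]
R3 ← R3 + (2)·R1: [0, 6, 9, -7, -12, 4, -82]
R3 ← R3 + (18/5)·R2: [0, 0, 9/5, 31/5, -24/5, 38/5, -158/5]
R4 ← R4 − (5/3)·R3: [0, 0, 0, -28/3, 14, -14/3, 98/3]
The echelon form has 4 nonzero rows, and every pivot lies in the first 6 columns, so rank(P) = rank([P|b]) = 4.
The system is consistent.
Free variables = (unknowns) − (rank) = 6 − 4 = 2.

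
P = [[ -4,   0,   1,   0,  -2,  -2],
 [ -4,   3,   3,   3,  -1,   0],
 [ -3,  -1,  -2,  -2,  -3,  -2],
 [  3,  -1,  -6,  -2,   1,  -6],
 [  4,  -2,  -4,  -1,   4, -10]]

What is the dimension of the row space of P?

4

Row reduce to echelon form.
R2 ← R2 − R1: [0, 3, 2, 3, 1, 2]
R3 ← R3 − (3/4)·R1: [0, -1, -11/4, -2, -3/2, -1/2]
R4 ← R4 + (3/4)·R1: [0, -1, -21/4, -2, -1/2, -15/2]
R5 ← R5 + R1: [0, -2, -3, -1, 2, -12]
R3 ← R3 + (1/3)·R2: [0, 0, -25/12, -1, -7/6, 1/6]
R4 ← R4 + (1/3)·R2: [0, 0, -55/12, -1, -1/6, -41/6]
R5 ← R5 + (2/3)·R2: [0, 0, -5/3, 1, 8/3, -32/3]
R4 ← R4 − (11/5)·R3: [0, 0, 0, 6/5, 12/5, -36/5]
R5 ← R5 − (4/5)·R3: [0, 0, 0, 9/5, 18/5, -54/5]
R5 ← R5 − (3/2)·R4: [0, 0, 0, 0, 0, 0]
Echelon form has 4 nonzero rows, so rank(P) = 4.
The row space has dimension equal to the rank: 4.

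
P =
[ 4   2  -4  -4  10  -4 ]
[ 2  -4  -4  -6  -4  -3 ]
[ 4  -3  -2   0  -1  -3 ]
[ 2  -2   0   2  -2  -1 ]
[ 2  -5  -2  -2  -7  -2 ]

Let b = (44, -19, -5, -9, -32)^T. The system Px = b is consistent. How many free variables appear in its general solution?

Row reduce the augmented matrix [P | b].
R2 ← R2 − (1/2)·R1: [0, -5, -2, -4, -9, -1, -41]
R3 ← R3 − R1: [0, -5, 2, 4, -11, 1, -49]
R4 ← R4 − (1/2)·R1: [0, -3, 2, 4, -7, 1, -31]
R5 ← R5 − (1/2)·R1: [0, -6, 0, 0, -12, 0, -54]
R3 ← R3 − R2: [0, 0, 4, 8, -2, 2, -8]
R4 ← R4 − (3/5)·R2: [0, 0, 16/5, 32/5, -8/5, 8/5, -32/5]
R5 ← R5 − (6/5)·R2: [0, 0, 12/5, 24/5, -6/5, 6/5, -24/5]
R4 ← R4 − (4/5)·R3: [0, 0, 0, 0, 0, 0, 0]
R5 ← R5 − (3/5)·R3: [0, 0, 0, 0, 0, 0, 0]
The echelon form has 3 nonzero rows, and every pivot lies in the first 6 columns, so rank(P) = rank([P|b]) = 3.
The system is consistent.
Free variables = (unknowns) − (rank) = 6 − 3 = 3.

3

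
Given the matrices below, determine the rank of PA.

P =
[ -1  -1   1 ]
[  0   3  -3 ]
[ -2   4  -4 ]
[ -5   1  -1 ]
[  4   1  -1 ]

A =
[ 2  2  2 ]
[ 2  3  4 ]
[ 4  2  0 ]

2

First compute PA:
[[  0,  -3,  -6],
 [ -6,   3,  12],
 [-12,   0,  12],
 [-12,  -9,  -6],
 [  6,   9,  12]]
Now row reduce the product.
Swap R1 ↔ R2
R3 ← R3 − (2)·R1: [0, -6, -12]
R4 ← R4 − (2)·R1: [0, -15, -30]
R5 ← R5 + R1: [0, 12, 24]
R3 ← R3 − (2)·R2: [0, 0, 0]
R4 ← R4 − (5)·R2: [0, 0, 0]
R5 ← R5 + (4)·R2: [0, 0, 0]
2 nonzero rows, so rank(PA) = 2.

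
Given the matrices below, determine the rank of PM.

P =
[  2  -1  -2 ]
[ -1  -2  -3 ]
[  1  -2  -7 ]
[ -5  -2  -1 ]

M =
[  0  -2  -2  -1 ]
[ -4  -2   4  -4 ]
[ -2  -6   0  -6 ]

First compute PM:
[[  8,  10,  -8,  14],
 [ 14,  24,  -6,  27],
 [ 22,  44, -10,  49],
 [ 10,  20,   2,  19]]
Now row reduce the product.
R2 ← R2 − (7/4)·R1: [0, 13/2, 8, 5/2]
R3 ← R3 − (11/4)·R1: [0, 33/2, 12, 21/2]
R4 ← R4 − (5/4)·R1: [0, 15/2, 12, 3/2]
R3 ← R3 − (33/13)·R2: [0, 0, -108/13, 54/13]
R4 ← R4 − (15/13)·R2: [0, 0, 36/13, -18/13]
R4 ← R4 + (1/3)·R3: [0, 0, 0, 0]
3 nonzero rows, so rank(PM) = 3.

3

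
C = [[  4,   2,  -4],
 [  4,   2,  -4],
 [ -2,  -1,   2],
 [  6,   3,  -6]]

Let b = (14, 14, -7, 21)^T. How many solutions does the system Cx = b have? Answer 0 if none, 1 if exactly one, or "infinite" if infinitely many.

infinite

Row reduce the augmented matrix [C | b].
R2 ← R2 − R1: [0, 0, 0, 0]
R3 ← R3 + (1/2)·R1: [0, 0, 0, 0]
R4 ← R4 − (3/2)·R1: [0, 0, 0, 0]
The echelon form has 1 nonzero rows, and every pivot lies in the first 3 columns, so rank(C) = rank([C|b]) = 1.
The system is consistent.
rank = 1 < 3 unknowns, so there are infinitely many solutions.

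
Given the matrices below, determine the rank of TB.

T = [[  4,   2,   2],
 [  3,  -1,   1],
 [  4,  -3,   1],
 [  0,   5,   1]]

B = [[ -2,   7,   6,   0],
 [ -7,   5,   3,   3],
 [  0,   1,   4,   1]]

2

First compute TB:
[[-22,  40,  38,   8],
 [  1,  17,  19,  -2],
 [ 13,  14,  19,  -8],
 [-35,  26,  19,  16]]
Now row reduce the product.
R2 ← R2 + (1/22)·R1: [0, 207/11, 228/11, -18/11]
R3 ← R3 + (13/22)·R1: [0, 414/11, 456/11, -36/11]
R4 ← R4 − (35/22)·R1: [0, -414/11, -456/11, 36/11]
R3 ← R3 − (2)·R2: [0, 0, 0, 0]
R4 ← R4 + (2)·R2: [0, 0, 0, 0]
2 nonzero rows, so rank(TB) = 2.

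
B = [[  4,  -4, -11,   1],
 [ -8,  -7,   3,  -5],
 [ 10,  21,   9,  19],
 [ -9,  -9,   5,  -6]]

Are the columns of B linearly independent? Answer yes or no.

yes

Row reduce B to echelon form.
R2 ← R2 + (2)·R1: [0, -15, -19, -3]
R3 ← R3 − (5/2)·R1: [0, 31, 73/2, 33/2]
R4 ← R4 + (9/4)·R1: [0, -18, -79/4, -15/4]
R3 ← R3 + (31/15)·R2: [0, 0, -83/30, 103/10]
R4 ← R4 − (6/5)·R2: [0, 0, 61/20, -3/20]
R4 ← R4 + (183/166)·R3: [0, 0, 0, 930/83]
4 pivots among 4 columns.
Every column is a pivot column, so the columns are linearly independent.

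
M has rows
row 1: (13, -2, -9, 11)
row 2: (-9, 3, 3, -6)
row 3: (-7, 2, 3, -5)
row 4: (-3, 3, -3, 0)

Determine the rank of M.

2

Row reduce to echelon form.
R2 ← R2 + (9/13)·R1: [0, 21/13, -42/13, 21/13]
R3 ← R3 + (7/13)·R1: [0, 12/13, -24/13, 12/13]
R4 ← R4 + (3/13)·R1: [0, 33/13, -66/13, 33/13]
R3 ← R3 − (4/7)·R2: [0, 0, 0, 0]
R4 ← R4 − (11/7)·R2: [0, 0, 0, 0]
Echelon form has 2 nonzero rows, so rank(M) = 2.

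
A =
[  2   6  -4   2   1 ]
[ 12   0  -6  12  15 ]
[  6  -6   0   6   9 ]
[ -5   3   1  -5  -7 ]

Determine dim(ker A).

Row reduce to echelon form.
R2 ← R2 − (6)·R1: [0, -36, 18, 0, 9]
R3 ← R3 − (3)·R1: [0, -24, 12, 0, 6]
R4 ← R4 + (5/2)·R1: [0, 18, -9, 0, -9/2]
R3 ← R3 − (2/3)·R2: [0, 0, 0, 0, 0]
R4 ← R4 + (1/2)·R2: [0, 0, 0, 0, 0]
2 nonzero rows, so rank(A) = 2.
A has 5 columns; by rank–nullity, nullity = 5 − 2 = 3.

3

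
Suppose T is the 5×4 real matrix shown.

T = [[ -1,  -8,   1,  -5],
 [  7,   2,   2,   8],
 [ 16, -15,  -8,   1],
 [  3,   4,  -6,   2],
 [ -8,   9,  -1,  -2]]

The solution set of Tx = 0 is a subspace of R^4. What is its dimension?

1

Row reduce to echelon form.
R2 ← R2 + (7)·R1: [0, -54, 9, -27]
R3 ← R3 + (16)·R1: [0, -143, 8, -79]
R4 ← R4 + (3)·R1: [0, -20, -3, -13]
R5 ← R5 − (8)·R1: [0, 73, -9, 38]
R3 ← R3 − (143/54)·R2: [0, 0, -95/6, -15/2]
R4 ← R4 − (10/27)·R2: [0, 0, -19/3, -3]
R5 ← R5 + (73/54)·R2: [0, 0, 19/6, 3/2]
R4 ← R4 − (2/5)·R3: [0, 0, 0, 0]
R5 ← R5 + (1/5)·R3: [0, 0, 0, 0]
3 nonzero rows, so rank(T) = 3.
T has 4 columns; by rank–nullity, nullity = 4 − 3 = 1.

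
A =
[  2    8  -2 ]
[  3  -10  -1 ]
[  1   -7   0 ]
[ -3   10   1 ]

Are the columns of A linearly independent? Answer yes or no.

no

Row reduce A to echelon form.
R2 ← R2 − (3/2)·R1: [0, -22, 2]
R3 ← R3 − (1/2)·R1: [0, -11, 1]
R4 ← R4 + (3/2)·R1: [0, 22, -2]
R3 ← R3 − (1/2)·R2: [0, 0, 0]
R4 ← R4 + R2: [0, 0, 0]
2 pivots among 3 columns.
Only 2 < 3 pivot columns, so the columns are linearly dependent.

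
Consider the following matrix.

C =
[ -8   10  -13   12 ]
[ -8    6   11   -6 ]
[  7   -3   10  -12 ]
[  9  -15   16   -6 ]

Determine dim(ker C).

Row reduce to echelon form.
R2 ← R2 − R1: [0, -4, 24, -18]
R3 ← R3 + (7/8)·R1: [0, 23/4, -11/8, -3/2]
R4 ← R4 + (9/8)·R1: [0, -15/4, 11/8, 15/2]
R3 ← R3 + (23/16)·R2: [0, 0, 265/8, -219/8]
R4 ← R4 − (15/16)·R2: [0, 0, -169/8, 195/8]
R4 ← R4 + (169/265)·R3: [0, 0, 0, 1833/265]
4 nonzero rows, so rank(C) = 4.
C has 4 columns; by rank–nullity, nullity = 4 − 4 = 0.

0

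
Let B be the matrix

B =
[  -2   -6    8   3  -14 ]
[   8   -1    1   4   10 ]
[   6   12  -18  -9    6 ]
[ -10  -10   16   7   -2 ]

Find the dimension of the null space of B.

Row reduce to echelon form.
R2 ← R2 + (4)·R1: [0, -25, 33, 16, -46]
R3 ← R3 + (3)·R1: [0, -6, 6, 0, -36]
R4 ← R4 − (5)·R1: [0, 20, -24, -8, 68]
R3 ← R3 − (6/25)·R2: [0, 0, -48/25, -96/25, -624/25]
R4 ← R4 + (4/5)·R2: [0, 0, 12/5, 24/5, 156/5]
R4 ← R4 + (5/4)·R3: [0, 0, 0, 0, 0]
3 nonzero rows, so rank(B) = 3.
B has 5 columns; by rank–nullity, nullity = 5 − 3 = 2.

2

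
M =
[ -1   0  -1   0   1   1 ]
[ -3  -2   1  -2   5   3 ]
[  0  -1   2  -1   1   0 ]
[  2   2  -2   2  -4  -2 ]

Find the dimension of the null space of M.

4

Row reduce to echelon form.
R2 ← R2 − (3)·R1: [0, -2, 4, -2, 2, 0]
R4 ← R4 + (2)·R1: [0, 2, -4, 2, -2, 0]
R3 ← R3 − (1/2)·R2: [0, 0, 0, 0, 0, 0]
R4 ← R4 + R2: [0, 0, 0, 0, 0, 0]
2 nonzero rows, so rank(M) = 2.
M has 6 columns; by rank–nullity, nullity = 6 − 2 = 4.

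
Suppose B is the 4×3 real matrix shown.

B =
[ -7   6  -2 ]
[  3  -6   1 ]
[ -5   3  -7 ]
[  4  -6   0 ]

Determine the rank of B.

3

Row reduce to echelon form.
R2 ← R2 + (3/7)·R1: [0, -24/7, 1/7]
R3 ← R3 − (5/7)·R1: [0, -9/7, -39/7]
R4 ← R4 + (4/7)·R1: [0, -18/7, -8/7]
R3 ← R3 − (3/8)·R2: [0, 0, -45/8]
R4 ← R4 − (3/4)·R2: [0, 0, -5/4]
R4 ← R4 − (2/9)·R3: [0, 0, 0]
Echelon form has 3 nonzero rows, so rank(B) = 3.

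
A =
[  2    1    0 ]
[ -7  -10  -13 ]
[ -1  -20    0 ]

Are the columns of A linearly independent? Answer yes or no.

Row reduce A to echelon form.
R2 ← R2 + (7/2)·R1: [0, -13/2, -13]
R3 ← R3 + (1/2)·R1: [0, -39/2, 0]
R3 ← R3 − (3)·R2: [0, 0, 39]
3 pivots among 3 columns.
Every column is a pivot column, so the columns are linearly independent.

yes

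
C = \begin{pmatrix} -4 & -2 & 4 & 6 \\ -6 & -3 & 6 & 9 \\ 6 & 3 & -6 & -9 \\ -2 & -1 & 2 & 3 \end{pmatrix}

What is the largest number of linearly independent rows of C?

Row reduce to echelon form.
R2 ← R2 − (3/2)·R1: [0, 0, 0, 0]
R3 ← R3 + (3/2)·R1: [0, 0, 0, 0]
R4 ← R4 − (1/2)·R1: [0, 0, 0, 0]
Echelon form has 1 nonzero row, so rank(C) = 1.
The rank gives the maximum number of linearly independent rows: 1.

1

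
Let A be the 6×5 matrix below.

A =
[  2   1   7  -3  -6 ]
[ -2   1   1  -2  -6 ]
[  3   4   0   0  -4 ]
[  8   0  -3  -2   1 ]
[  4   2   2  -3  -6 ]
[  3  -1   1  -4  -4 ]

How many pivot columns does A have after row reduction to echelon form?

Row reduce to echelon form.
R2 ← R2 + R1: [0, 2, 8, -5, -12]
R3 ← R3 − (3/2)·R1: [0, 5/2, -21/2, 9/2, 5]
R4 ← R4 − (4)·R1: [0, -4, -31, 10, 25]
R5 ← R5 − (2)·R1: [0, 0, -12, 3, 6]
R6 ← R6 − (3/2)·R1: [0, -5/2, -19/2, 1/2, 5]
R3 ← R3 − (5/4)·R2: [0, 0, -41/2, 43/4, 20]
R4 ← R4 + (2)·R2: [0, 0, -15, 0, 1]
R6 ← R6 + (5/4)·R2: [0, 0, 1/2, -23/4, -10]
R4 ← R4 − (30/41)·R3: [0, 0, 0, -645/82, -559/41]
R5 ← R5 − (24/41)·R3: [0, 0, 0, -135/41, -234/41]
R6 ← R6 + (1/41)·R3: [0, 0, 0, -225/41, -390/41]
R5 ← R5 − (18/43)·R4: [0, 0, 0, 0, 0]
R6 ← R6 − (30/43)·R4: [0, 0, 0, 0, 0]
Echelon form has 4 nonzero rows, so rank(A) = 4.
Each nonzero row contributes one pivot column: 4 pivot columns.

4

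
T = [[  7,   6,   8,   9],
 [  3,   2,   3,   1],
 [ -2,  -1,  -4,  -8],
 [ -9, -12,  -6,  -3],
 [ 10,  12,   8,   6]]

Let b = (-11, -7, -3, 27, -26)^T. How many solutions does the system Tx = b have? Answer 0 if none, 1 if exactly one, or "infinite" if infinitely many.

Row reduce the augmented matrix [T | b].
R2 ← R2 − (3/7)·R1: [0, -4/7, -3/7, -20/7, -16/7]
R3 ← R3 + (2/7)·R1: [0, 5/7, -12/7, -38/7, -43/7]
R4 ← R4 + (9/7)·R1: [0, -30/7, 30/7, 60/7, 90/7]
R5 ← R5 − (10/7)·R1: [0, 24/7, -24/7, -48/7, -72/7]
R3 ← R3 + (5/4)·R2: [0, 0, -9/4, -9, -9]
R4 ← R4 − (15/2)·R2: [0, 0, 15/2, 30, 30]
R5 ← R5 + (6)·R2: [0, 0, -6, -24, -24]
R4 ← R4 + (10/3)·R3: [0, 0, 0, 0, 0]
R5 ← R5 − (8/3)·R3: [0, 0, 0, 0, 0]
The echelon form has 3 nonzero rows, and every pivot lies in the first 4 columns, so rank(T) = rank([T|b]) = 3.
The system is consistent.
rank = 3 < 4 unknowns, so there are infinitely many solutions.

infinite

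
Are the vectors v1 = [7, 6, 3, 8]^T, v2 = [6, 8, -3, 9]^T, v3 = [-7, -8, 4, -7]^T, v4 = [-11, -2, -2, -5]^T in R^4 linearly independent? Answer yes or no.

Form the matrix with these vectors as rows and row reduce.
R2 ← R2 − (6/7)·R1: [0, 20/7, -39/7, 15/7]
R3 ← R3 + R1: [0, -2, 7, 1]
R4 ← R4 + (11/7)·R1: [0, 52/7, 19/7, 53/7]
R3 ← R3 + (7/10)·R2: [0, 0, 31/10, 5/2]
R4 ← R4 − (13/5)·R2: [0, 0, 86/5, 2]
R4 ← R4 − (172/31)·R3: [0, 0, 0, -368/31]
4 nonzero rows, so the 4 vectors span a space of dimension 4.
Since 4 = 4, the vectors are linearly independent.

yes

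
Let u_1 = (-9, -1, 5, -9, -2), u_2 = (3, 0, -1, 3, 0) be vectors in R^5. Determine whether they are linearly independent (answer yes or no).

yes

Form the matrix with these vectors as rows and row reduce.
R2 ← R2 + (1/3)·R1: [0, -1/3, 2/3, 0, -2/3]
2 nonzero rows, so the 2 vectors span a space of dimension 2.
Since 2 = 2, the vectors are linearly independent.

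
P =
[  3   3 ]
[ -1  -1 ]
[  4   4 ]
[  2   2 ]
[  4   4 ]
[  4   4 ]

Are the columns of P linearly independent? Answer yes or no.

Row reduce P to echelon form.
R2 ← R2 + (1/3)·R1: [0, 0]
R3 ← R3 − (4/3)·R1: [0, 0]
R4 ← R4 − (2/3)·R1: [0, 0]
R5 ← R5 − (4/3)·R1: [0, 0]
R6 ← R6 − (4/3)·R1: [0, 0]
1 pivot among 2 columns.
Only 1 < 2 pivot columns, so the columns are linearly dependent.

no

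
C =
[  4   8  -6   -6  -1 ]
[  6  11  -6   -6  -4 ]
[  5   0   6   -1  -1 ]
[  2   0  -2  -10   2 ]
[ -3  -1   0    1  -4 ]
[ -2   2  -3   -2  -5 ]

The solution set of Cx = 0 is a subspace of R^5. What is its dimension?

0

Row reduce to echelon form.
R2 ← R2 − (3/2)·R1: [0, -1, 3, 3, -5/2]
R3 ← R3 − (5/4)·R1: [0, -10, 27/2, 13/2, 1/4]
R4 ← R4 − (1/2)·R1: [0, -4, 1, -7, 5/2]
R5 ← R5 + (3/4)·R1: [0, 5, -9/2, -7/2, -19/4]
R6 ← R6 + (1/2)·R1: [0, 6, -6, -5, -11/2]
R3 ← R3 − (10)·R2: [0, 0, -33/2, -47/2, 101/4]
R4 ← R4 − (4)·R2: [0, 0, -11, -19, 25/2]
R5 ← R5 + (5)·R2: [0, 0, 21/2, 23/2, -69/4]
R6 ← R6 + (6)·R2: [0, 0, 12, 13, -41/2]
R4 ← R4 − (2/3)·R3: [0, 0, 0, -10/3, -13/3]
R5 ← R5 + (7/11)·R3: [0, 0, 0, -38/11, -13/11]
R6 ← R6 + (8/11)·R3: [0, 0, 0, -45/11, -47/22]
R5 ← R5 − (57/55)·R4: [0, 0, 0, 0, 182/55]
R6 ← R6 − (27/22)·R4: [0, 0, 0, 0, 35/11]
R6 ← R6 − (25/26)·R5: [0, 0, 0, 0, 0]
5 nonzero rows, so rank(C) = 5.
C has 5 columns; by rank–nullity, nullity = 5 − 5 = 0.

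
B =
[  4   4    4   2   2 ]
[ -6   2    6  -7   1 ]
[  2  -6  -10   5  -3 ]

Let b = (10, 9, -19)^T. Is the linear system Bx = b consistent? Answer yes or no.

yes

Row reduce the augmented matrix [B | b].
R2 ← R2 + (3/2)·R1: [0, 8, 12, -4, 4, 24]
R3 ← R3 − (1/2)·R1: [0, -8, -12, 4, -4, -24]
R3 ← R3 + R2: [0, 0, 0, 0, 0, 0]
The echelon form has 2 nonzero rows, and every pivot lies in the first 5 columns, so rank(B) = rank([B|b]) = 2.
The system is consistent.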